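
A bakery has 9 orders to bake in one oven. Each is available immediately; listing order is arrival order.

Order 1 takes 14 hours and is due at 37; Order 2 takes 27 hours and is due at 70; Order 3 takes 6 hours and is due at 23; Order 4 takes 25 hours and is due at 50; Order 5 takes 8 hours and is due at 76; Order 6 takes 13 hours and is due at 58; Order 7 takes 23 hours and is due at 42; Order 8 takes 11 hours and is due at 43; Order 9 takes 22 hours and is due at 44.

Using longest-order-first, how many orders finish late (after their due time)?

8

LPT (decreasing processing time): Order 2 Order 4 Order 7 Order 9 Order 1 Order 6 Order 8 Order 5 Order 3.
Order 2: 0→27, due 70, tardiness 0
Order 4: 27→52, due 50, tardiness 2
Order 7: 52→75, due 42, tardiness 33
Order 9: 75→97, due 44, tardiness 53
Order 1: 97→111, due 37, tardiness 74
Order 6: 111→124, due 58, tardiness 66
Order 8: 124→135, due 43, tardiness 92
Order 5: 135→143, due 76, tardiness 67
Order 3: 143→149, due 23, tardiness 126
Late orders: 8.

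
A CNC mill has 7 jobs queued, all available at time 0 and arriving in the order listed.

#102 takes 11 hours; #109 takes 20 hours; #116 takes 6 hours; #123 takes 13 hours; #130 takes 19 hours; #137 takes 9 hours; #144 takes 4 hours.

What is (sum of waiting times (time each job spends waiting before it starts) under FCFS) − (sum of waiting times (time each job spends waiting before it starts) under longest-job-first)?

FIFO (arrival order): #102 #109 #116 #123 #130 #137 #144.
#102: waits 0, runs 0→11
#109: waits 11, runs 11→31
#116: waits 31, runs 31→37
#123: waits 37, runs 37→50
#130: waits 50, runs 50→69
#137: waits 69, runs 69→78
#144: waits 78, runs 78→82
Sum = 0+11+31+37+50+69+78 = 276.
LPT (decreasing processing time): #109 #130 #123 #102 #137 #116 #144.
#109: waits 0, runs 0→20
#130: waits 20, runs 20→39
#123: waits 39, runs 39→52
#102: waits 52, runs 52→63
#137: waits 63, runs 63→72
#116: waits 72, runs 72→78
#144: waits 78, runs 78→82
Sum = 0+20+39+52+63+72+78 = 324.
Difference = 276 − 324 = -48.

-48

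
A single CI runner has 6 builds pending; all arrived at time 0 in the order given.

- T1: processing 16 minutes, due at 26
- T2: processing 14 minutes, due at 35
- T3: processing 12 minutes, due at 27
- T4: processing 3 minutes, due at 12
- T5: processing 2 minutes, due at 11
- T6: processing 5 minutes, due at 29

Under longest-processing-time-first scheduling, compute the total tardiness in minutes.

LPT (decreasing processing time): T1 T2 T3 T6 T4 T5.
T1: 0→16, due 26, tardiness 0
T2: 16→30, due 35, tardiness 0
T3: 30→42, due 27, tardiness 15
T6: 42→47, due 29, tardiness 18
T4: 47→50, due 12, tardiness 38
T5: 50→52, due 11, tardiness 41
Sum = 0+0+15+18+38+41 = 112.

112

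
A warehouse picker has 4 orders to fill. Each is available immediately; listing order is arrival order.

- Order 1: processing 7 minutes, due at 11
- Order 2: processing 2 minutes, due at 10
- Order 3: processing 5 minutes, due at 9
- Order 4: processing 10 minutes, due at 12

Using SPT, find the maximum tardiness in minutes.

12

SPT (increasing processing time): Order 2 Order 3 Order 1 Order 4.
Order 2: 0→2, due 10, tardiness 0
Order 3: 2→7, due 9, tardiness 0
Order 1: 7→14, due 11, tardiness 3
Order 4: 14→24, due 12, tardiness 12
Maximum = 12.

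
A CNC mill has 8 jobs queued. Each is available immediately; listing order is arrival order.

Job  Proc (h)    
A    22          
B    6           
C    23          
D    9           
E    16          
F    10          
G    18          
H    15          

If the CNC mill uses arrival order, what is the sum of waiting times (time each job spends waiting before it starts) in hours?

FIFO (arrival order): A B C D E F G H.
A: waits 0, runs 0→22
B: waits 22, runs 22→28
C: waits 28, runs 28→51
D: waits 51, runs 51→60
E: waits 60, runs 60→76
F: waits 76, runs 76→86
G: waits 86, runs 86→104
H: waits 104, runs 104→119
Sum = 0+22+28+51+60+76+86+104 = 427.

427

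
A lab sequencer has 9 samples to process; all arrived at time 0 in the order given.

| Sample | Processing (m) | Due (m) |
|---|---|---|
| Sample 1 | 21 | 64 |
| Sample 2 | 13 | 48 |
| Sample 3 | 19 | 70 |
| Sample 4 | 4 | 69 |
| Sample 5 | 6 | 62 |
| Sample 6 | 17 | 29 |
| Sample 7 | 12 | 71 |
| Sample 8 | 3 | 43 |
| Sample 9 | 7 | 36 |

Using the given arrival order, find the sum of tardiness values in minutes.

FIFO (arrival order): Sample 1 Sample 2 Sample 3 Sample 4 Sample 5 Sample 6 Sample 7 Sample 8 Sample 9.
Sample 1: 0→21, due 64, tardiness 0
Sample 2: 21→34, due 48, tardiness 0
Sample 3: 34→53, due 70, tardiness 0
Sample 4: 53→57, due 69, tardiness 0
Sample 5: 57→63, due 62, tardiness 1
Sample 6: 63→80, due 29, tardiness 51
Sample 7: 80→92, due 71, tardiness 21
Sample 8: 92→95, due 43, tardiness 52
Sample 9: 95→102, due 36, tardiness 66
Sum = 0+0+0+0+1+51+21+52+66 = 191.

191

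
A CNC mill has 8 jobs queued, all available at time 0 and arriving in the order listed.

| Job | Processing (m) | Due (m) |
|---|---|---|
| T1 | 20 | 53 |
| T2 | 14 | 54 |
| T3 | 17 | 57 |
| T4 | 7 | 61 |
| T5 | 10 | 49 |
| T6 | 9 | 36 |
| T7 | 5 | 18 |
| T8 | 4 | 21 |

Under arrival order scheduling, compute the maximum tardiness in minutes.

65

FIFO (arrival order): T1 T2 T3 T4 T5 T6 T7 T8.
T1: 0→20, due 53, tardiness 0
T2: 20→34, due 54, tardiness 0
T3: 34→51, due 57, tardiness 0
T4: 51→58, due 61, tardiness 0
T5: 58→68, due 49, tardiness 19
T6: 68→77, due 36, tardiness 41
T7: 77→82, due 18, tardiness 64
T8: 82→86, due 21, tardiness 65
Maximum = 65.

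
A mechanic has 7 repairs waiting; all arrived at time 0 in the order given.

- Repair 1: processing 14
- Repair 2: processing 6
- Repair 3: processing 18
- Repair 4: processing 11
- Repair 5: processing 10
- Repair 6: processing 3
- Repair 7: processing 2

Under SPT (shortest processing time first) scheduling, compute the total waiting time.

117

SPT (increasing processing time): Repair 7 Repair 6 Repair 2 Repair 5 Repair 4 Repair 1 Repair 3.
Repair 7: waits 0, runs 0→2
Repair 6: waits 2, runs 2→5
Repair 2: waits 5, runs 5→11
Repair 5: waits 11, runs 11→21
Repair 4: waits 21, runs 21→32
Repair 1: waits 32, runs 32→46
Repair 3: waits 46, runs 46→64
Sum = 0+2+5+11+21+32+46 = 117.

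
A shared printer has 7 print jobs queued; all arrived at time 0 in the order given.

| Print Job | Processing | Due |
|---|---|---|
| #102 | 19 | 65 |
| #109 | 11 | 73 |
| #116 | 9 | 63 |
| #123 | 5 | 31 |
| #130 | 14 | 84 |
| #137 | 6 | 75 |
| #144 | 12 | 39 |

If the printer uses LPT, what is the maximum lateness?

45

LPT (decreasing processing time): #102 #130 #144 #109 #116 #137 #123.
#102: 0→19, due 65, lateness -46
#130: 19→33, due 84, lateness -51
#144: 33→45, due 39, lateness 6
#109: 45→56, due 73, lateness -17
#116: 56→65, due 63, lateness 2
#137: 65→71, due 75, lateness -4
#123: 71→76, due 31, lateness 45
Maximum = 45.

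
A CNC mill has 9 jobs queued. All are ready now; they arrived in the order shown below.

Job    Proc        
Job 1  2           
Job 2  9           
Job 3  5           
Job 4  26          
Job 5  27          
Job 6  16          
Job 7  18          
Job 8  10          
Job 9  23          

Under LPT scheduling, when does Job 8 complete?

120

LPT (decreasing processing time): Job 5 Job 4 Job 9 Job 7 Job 6 Job 8 Job 2 Job 3 Job 1.
Job 5: 0→27
Job 4: 27→53
Job 9: 53→76
Job 7: 76→94
Job 6: 94→110
Job 8: 110→120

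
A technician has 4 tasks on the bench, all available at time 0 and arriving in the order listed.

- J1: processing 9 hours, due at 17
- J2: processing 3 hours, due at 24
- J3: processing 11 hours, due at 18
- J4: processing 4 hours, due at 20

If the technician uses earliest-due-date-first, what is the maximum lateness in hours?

EDD (increasing due date): J1 J3 J4 J2.
J1: 0→9, due 17, lateness -8
J3: 9→20, due 18, lateness 2
J4: 20→24, due 20, lateness 4
J2: 24→27, due 24, lateness 3
Maximum = 4.

4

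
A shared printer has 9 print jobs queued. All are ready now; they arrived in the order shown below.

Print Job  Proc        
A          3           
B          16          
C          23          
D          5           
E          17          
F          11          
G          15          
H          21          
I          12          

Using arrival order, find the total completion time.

FIFO (arrival order): A B C D E F G H I.
A: 0→3
B: 3→19
C: 19→42
D: 42→47
E: 47→64
F: 64→75
G: 75→90
H: 90→111
I: 111→123
Sum = 3+19+42+47+64+75+90+111+123 = 574.

574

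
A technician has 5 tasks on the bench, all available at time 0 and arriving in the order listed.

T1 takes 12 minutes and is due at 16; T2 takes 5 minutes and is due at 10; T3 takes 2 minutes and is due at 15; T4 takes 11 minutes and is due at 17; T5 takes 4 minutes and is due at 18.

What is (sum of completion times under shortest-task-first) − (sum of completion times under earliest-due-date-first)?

SPT (increasing processing time): T3 T5 T2 T4 T1.
T3: 0→2
T5: 2→6
T2: 6→11
T4: 11→22
T1: 22→34
Sum = 2+6+11+22+34 = 75.
EDD (increasing due date): T2 T3 T1 T4 T5.
T2: 0→5
T3: 5→7
T1: 7→19
T4: 19→30
T5: 30→34
Sum = 5+7+19+30+34 = 95.
Difference = 75 − 95 = -20.

-20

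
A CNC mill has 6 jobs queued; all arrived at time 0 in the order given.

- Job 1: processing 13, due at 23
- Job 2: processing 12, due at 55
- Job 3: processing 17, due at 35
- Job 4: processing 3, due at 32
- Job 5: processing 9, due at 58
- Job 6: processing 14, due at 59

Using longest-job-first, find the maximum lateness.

LPT (decreasing processing time): Job 3 Job 6 Job 1 Job 2 Job 5 Job 4.
Job 3: 0→17, due 35, lateness -18
Job 6: 17→31, due 59, lateness -28
Job 1: 31→44, due 23, lateness 21
Job 2: 44→56, due 55, lateness 1
Job 5: 56→65, due 58, lateness 7
Job 4: 65→68, due 32, lateness 36
Maximum = 36.

36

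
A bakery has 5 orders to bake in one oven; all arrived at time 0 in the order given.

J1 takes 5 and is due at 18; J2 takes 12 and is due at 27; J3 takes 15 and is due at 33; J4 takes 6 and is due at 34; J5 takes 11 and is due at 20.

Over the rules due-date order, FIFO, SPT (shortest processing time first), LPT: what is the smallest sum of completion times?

121

EDD (increasing due date): J1 J5 J2 J3 J4.
J1: 0→5
J5: 5→16
J2: 16→28
J3: 28→43
J4: 43→49
Sum = 5+16+28+43+49 = 141.
FIFO (arrival order): J1 J2 J3 J4 J5.
J1: 0→5
J2: 5→17
J3: 17→32
J4: 32→38
J5: 38→49
Sum = 5+17+32+38+49 = 141.
SPT (increasing processing time): J1 J4 J5 J2 J3.
J1: 0→5
J4: 5→11
J5: 11→22
J2: 22→34
J3: 34→49
Sum = 5+11+22+34+49 = 121.
LPT (decreasing processing time): J3 J2 J5 J4 J1.
J3: 0→15
J2: 15→27
J5: 27→38
J4: 38→44
J1: 44→49
Sum = 15+27+38+44+49 = 173.
EDD 141, FIFO 141, SPT 121, LPT 173 → minimum 121.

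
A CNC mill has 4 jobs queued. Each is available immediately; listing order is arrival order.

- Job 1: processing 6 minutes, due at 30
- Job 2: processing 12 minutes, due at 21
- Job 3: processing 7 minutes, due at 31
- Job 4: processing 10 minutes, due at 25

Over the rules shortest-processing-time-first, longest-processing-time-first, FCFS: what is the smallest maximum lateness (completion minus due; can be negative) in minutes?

SPT (increasing processing time): Job 1 Job 3 Job 4 Job 2.
Job 1: 0→6, due 30, lateness -24
Job 3: 6→13, due 31, lateness -18
Job 4: 13→23, due 25, lateness -2
Job 2: 23→35, due 21, lateness 14
Maximum = 14.
LPT (decreasing processing time): Job 2 Job 4 Job 3 Job 1.
Job 2: 0→12, due 21, lateness -9
Job 4: 12→22, due 25, lateness -3
Job 3: 22→29, due 31, lateness -2
Job 1: 29→35, due 30, lateness 5
Maximum = 5.
FIFO (arrival order): Job 1 Job 2 Job 3 Job 4.
Job 1: 0→6, due 30, lateness -24
Job 2: 6→18, due 21, lateness -3
Job 3: 18→25, due 31, lateness -6
Job 4: 25→35, due 25, lateness 10
Maximum = 10.
SPT 14, LPT 5, FIFO 10 → minimum 5.

5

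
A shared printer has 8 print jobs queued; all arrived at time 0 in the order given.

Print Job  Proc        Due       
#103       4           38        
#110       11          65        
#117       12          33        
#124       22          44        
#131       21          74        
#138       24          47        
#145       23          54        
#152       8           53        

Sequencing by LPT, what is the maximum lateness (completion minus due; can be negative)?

LPT (decreasing processing time): #138 #145 #124 #131 #117 #110 #152 #103.
#138: 0→24, due 47, lateness -23
#145: 24→47, due 54, lateness -7
#124: 47→69, due 44, lateness 25
#131: 69→90, due 74, lateness 16
#117: 90→102, due 33, lateness 69
#110: 102→113, due 65, lateness 48
#152: 113→121, due 53, lateness 68
#103: 121→125, due 38, lateness 87
Maximum = 87.

87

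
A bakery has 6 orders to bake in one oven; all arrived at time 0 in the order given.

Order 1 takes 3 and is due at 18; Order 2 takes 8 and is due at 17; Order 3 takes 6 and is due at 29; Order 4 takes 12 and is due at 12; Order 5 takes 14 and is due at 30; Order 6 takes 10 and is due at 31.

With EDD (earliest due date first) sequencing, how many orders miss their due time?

4

EDD (increasing due date): Order 4 Order 2 Order 1 Order 3 Order 5 Order 6.
Order 4: 0→12, due 12, tardiness 0
Order 2: 12→20, due 17, tardiness 3
Order 1: 20→23, due 18, tardiness 5
Order 3: 23→29, due 29, tardiness 0
Order 5: 29→43, due 30, tardiness 13
Order 6: 43→53, due 31, tardiness 22
Late orders: 4.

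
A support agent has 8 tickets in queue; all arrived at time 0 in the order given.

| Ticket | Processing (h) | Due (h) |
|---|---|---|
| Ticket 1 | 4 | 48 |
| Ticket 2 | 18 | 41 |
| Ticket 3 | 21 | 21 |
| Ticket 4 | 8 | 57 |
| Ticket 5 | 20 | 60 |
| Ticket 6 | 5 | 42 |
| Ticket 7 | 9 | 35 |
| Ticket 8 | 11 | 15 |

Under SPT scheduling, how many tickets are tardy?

SPT (increasing processing time): Ticket 1 Ticket 6 Ticket 4 Ticket 7 Ticket 8 Ticket 2 Ticket 5 Ticket 3.
Ticket 1: 0→4, due 48, tardiness 0
Ticket 6: 4→9, due 42, tardiness 0
Ticket 4: 9→17, due 57, tardiness 0
Ticket 7: 17→26, due 35, tardiness 0
Ticket 8: 26→37, due 15, tardiness 22
Ticket 2: 37→55, due 41, tardiness 14
Ticket 5: 55→75, due 60, tardiness 15
Ticket 3: 75→96, due 21, tardiness 75
Late tickets: 4.

4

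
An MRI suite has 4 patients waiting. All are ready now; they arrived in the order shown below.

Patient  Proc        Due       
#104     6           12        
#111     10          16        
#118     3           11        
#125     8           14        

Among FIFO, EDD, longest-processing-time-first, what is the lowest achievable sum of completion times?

56

FIFO (arrival order): #104 #111 #118 #125.
#104: 0→6
#111: 6→16
#118: 16→19
#125: 19→27
Sum = 6+16+19+27 = 68.
EDD (increasing due date): #118 #104 #125 #111.
#118: 0→3
#104: 3→9
#125: 9→17
#111: 17→27
Sum = 3+9+17+27 = 56.
LPT (decreasing processing time): #111 #125 #104 #118.
#111: 0→10
#125: 10→18
#104: 18→24
#118: 24→27
Sum = 10+18+24+27 = 79.
FIFO 68, EDD 56, LPT 79 → minimum 56.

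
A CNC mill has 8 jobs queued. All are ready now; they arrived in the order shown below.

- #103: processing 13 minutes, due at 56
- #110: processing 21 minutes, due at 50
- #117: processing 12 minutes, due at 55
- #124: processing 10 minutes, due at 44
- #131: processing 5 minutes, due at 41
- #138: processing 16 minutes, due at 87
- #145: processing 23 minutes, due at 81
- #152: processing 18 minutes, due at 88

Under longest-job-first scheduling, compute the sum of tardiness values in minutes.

LPT (decreasing processing time): #145 #110 #152 #138 #103 #117 #124 #131.
#145: 0→23, due 81, tardiness 0
#110: 23→44, due 50, tardiness 0
#152: 44→62, due 88, tardiness 0
#138: 62→78, due 87, tardiness 0
#103: 78→91, due 56, tardiness 35
#117: 91→103, due 55, tardiness 48
#124: 103→113, due 44, tardiness 69
#131: 113→118, due 41, tardiness 77
Sum = 0+0+0+0+35+48+69+77 = 229.

229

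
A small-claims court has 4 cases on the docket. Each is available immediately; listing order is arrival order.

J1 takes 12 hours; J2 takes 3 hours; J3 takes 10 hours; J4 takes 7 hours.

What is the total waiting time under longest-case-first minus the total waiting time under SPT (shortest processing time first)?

LPT (decreasing processing time): J1 J3 J4 J2.
J1: waits 0, runs 0→12
J3: waits 12, runs 12→22
J4: waits 22, runs 22→29
J2: waits 29, runs 29→32
Sum = 0+12+22+29 = 63.
SPT (increasing processing time): J2 J4 J3 J1.
J2: waits 0, runs 0→3
J4: waits 3, runs 3→10
J3: waits 10, runs 10→20
J1: waits 20, runs 20→32
Sum = 0+3+10+20 = 33.
Difference = 63 − 33 = 30.

30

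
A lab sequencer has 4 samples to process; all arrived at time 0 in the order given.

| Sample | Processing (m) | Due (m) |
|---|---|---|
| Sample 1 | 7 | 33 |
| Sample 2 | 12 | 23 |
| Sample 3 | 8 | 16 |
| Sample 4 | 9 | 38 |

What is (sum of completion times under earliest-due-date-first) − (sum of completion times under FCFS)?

2

EDD (increasing due date): Sample 3 Sample 2 Sample 1 Sample 4.
Sample 3: 0→8
Sample 2: 8→20
Sample 1: 20→27
Sample 4: 27→36
Sum = 8+20+27+36 = 91.
FIFO (arrival order): Sample 1 Sample 2 Sample 3 Sample 4.
Sample 1: 0→7
Sample 2: 7→19
Sample 3: 19→27
Sample 4: 27→36
Sum = 7+19+27+36 = 89.
Difference = 91 − 89 = 2.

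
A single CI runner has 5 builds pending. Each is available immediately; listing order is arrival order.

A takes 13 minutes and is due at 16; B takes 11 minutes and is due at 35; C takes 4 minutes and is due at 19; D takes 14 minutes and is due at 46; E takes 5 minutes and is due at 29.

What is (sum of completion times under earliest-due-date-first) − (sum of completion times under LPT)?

-37

EDD (increasing due date): A C E B D.
A: 0→13
C: 13→17
E: 17→22
B: 22→33
D: 33→47
Sum = 13+17+22+33+47 = 132.
LPT (decreasing processing time): D A B E C.
D: 0→14
A: 14→27
B: 27→38
E: 38→43
C: 43→47
Sum = 14+27+38+43+47 = 169.
Difference = 132 − 169 = -37.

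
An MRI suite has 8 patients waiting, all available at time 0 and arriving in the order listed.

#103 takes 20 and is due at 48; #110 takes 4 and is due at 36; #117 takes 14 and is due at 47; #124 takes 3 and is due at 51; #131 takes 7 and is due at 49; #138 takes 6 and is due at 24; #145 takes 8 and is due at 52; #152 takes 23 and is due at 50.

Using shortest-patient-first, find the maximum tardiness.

35

SPT (increasing processing time): #124 #110 #138 #131 #145 #117 #103 #152.
#124: 0→3, due 51, tardiness 0
#110: 3→7, due 36, tardiness 0
#138: 7→13, due 24, tardiness 0
#131: 13→20, due 49, tardiness 0
#145: 20→28, due 52, tardiness 0
#117: 28→42, due 47, tardiness 0
#103: 42→62, due 48, tardiness 14
#152: 62→85, due 50, tardiness 35
Maximum = 35.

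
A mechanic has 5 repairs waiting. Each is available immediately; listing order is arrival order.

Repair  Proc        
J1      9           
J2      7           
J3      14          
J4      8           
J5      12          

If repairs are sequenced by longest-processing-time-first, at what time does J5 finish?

LPT (decreasing processing time): J3 J5 J1 J4 J2.
J3: 0→14
J5: 14→26

26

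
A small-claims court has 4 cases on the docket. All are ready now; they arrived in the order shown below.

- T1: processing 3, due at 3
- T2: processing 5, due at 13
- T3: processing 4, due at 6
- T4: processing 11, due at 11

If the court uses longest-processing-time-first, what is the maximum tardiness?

20

LPT (decreasing processing time): T4 T2 T3 T1.
T4: 0→11, due 11, tardiness 0
T2: 11→16, due 13, tardiness 3
T3: 16→20, due 6, tardiness 14
T1: 20→23, due 3, tardiness 20
Maximum = 20.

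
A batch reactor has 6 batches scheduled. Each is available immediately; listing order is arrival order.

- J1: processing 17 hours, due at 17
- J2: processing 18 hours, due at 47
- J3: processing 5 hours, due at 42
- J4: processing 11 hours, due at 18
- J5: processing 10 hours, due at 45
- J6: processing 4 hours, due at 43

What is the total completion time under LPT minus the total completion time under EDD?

LPT (decreasing processing time): J2 J1 J4 J5 J3 J6.
J2: 0→18
J1: 18→35
J4: 35→46
J5: 46→56
J3: 56→61
J6: 61→65
Sum = 18+35+46+56+61+65 = 281.
EDD (increasing due date): J1 J4 J3 J6 J5 J2.
J1: 0→17
J4: 17→28
J3: 28→33
J6: 33→37
J5: 37→47
J2: 47→65
Sum = 17+28+33+37+47+65 = 227.
Difference = 281 − 227 = 54.

54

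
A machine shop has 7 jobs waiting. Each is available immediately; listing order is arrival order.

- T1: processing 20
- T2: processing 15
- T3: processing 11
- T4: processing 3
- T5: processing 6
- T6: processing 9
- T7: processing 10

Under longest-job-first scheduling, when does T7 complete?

LPT (decreasing processing time): T1 T2 T3 T7 T6 T5 T4.
T1: 0→20
T2: 20→35
T3: 35→46
T7: 46→56

56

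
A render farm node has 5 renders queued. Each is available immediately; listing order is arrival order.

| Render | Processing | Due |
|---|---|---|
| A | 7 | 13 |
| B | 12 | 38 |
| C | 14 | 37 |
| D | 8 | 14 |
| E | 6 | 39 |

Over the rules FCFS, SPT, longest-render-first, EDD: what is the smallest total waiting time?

73

FIFO (arrival order): A B C D E.
A: waits 0, runs 0→7
B: waits 7, runs 7→19
C: waits 19, runs 19→33
D: waits 33, runs 33→41
E: waits 41, runs 41→47
Sum = 0+7+19+33+41 = 100.
SPT (increasing processing time): E A D B C.
E: waits 0, runs 0→6
A: waits 6, runs 6→13
D: waits 13, runs 13→21
B: waits 21, runs 21→33
C: waits 33, runs 33→47
Sum = 0+6+13+21+33 = 73.
LPT (decreasing processing time): C B D A E.
C: waits 0, runs 0→14
B: waits 14, runs 14→26
D: waits 26, runs 26→34
A: waits 34, runs 34→41
E: waits 41, runs 41→47
Sum = 0+14+26+34+41 = 115.
EDD (increasing due date): A D C B E.
A: waits 0, runs 0→7
D: waits 7, runs 7→15
C: waits 15, runs 15→29
B: waits 29, runs 29→41
E: waits 41, runs 41→47
Sum = 0+7+15+29+41 = 92.
FIFO 100, SPT 73, LPT 115, EDD 92 → minimum 73.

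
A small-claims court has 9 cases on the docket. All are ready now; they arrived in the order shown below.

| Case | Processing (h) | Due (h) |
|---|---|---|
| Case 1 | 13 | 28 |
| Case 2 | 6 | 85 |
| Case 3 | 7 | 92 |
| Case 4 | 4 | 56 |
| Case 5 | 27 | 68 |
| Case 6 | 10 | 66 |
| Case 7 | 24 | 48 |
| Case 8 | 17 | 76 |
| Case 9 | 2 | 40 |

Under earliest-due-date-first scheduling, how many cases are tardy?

EDD (increasing due date): Case 1 Case 9 Case 7 Case 4 Case 6 Case 5 Case 8 Case 2 Case 3.
Case 1: 0→13, due 28, tardiness 0
Case 9: 13→15, due 40, tardiness 0
Case 7: 15→39, due 48, tardiness 0
Case 4: 39→43, due 56, tardiness 0
Case 6: 43→53, due 66, tardiness 0
Case 5: 53→80, due 68, tardiness 12
Case 8: 80→97, due 76, tardiness 21
Case 2: 97→103, due 85, tardiness 18
Case 3: 103→110, due 92, tardiness 18
Late cases: 4.

4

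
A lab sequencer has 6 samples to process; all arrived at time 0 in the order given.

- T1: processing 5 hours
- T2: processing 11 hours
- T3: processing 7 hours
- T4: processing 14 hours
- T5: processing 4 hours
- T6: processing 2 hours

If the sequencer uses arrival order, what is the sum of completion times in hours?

165

FIFO (arrival order): T1 T2 T3 T4 T5 T6.
T1: 0→5
T2: 5→16
T3: 16→23
T4: 23→37
T5: 37→41
T6: 41→43
Sum = 5+16+23+37+41+43 = 165.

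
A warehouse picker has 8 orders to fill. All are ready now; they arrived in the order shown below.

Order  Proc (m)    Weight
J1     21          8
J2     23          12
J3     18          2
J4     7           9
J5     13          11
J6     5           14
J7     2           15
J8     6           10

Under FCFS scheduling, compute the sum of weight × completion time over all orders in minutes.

5846

FIFO (arrival order): J1 J2 J3 J4 J5 J6 J7 J8.
J1: finishes 21, weight 8, w·C = 168
J2: finishes 44, weight 12, w·C = 528
J3: finishes 62, weight 2, w·C = 124
J4: finishes 69, weight 9, w·C = 621
J5: finishes 82, weight 11, w·C = 902
J6: finishes 87, weight 14, w·C = 1218
J7: finishes 89, weight 15, w·C = 1335
J8: finishes 95, weight 10, w·C = 950
Sum = 168+528+124+621+902+1218+1335+950 = 5846.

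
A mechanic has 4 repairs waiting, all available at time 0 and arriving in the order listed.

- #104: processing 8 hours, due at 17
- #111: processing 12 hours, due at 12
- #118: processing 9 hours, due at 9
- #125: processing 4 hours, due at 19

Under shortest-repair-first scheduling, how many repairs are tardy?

2

SPT (increasing processing time): #125 #104 #118 #111.
#125: 0→4, due 19, tardiness 0
#104: 4→12, due 17, tardiness 0
#118: 12→21, due 9, tardiness 12
#111: 21→33, due 12, tardiness 21
Late repairs: 2.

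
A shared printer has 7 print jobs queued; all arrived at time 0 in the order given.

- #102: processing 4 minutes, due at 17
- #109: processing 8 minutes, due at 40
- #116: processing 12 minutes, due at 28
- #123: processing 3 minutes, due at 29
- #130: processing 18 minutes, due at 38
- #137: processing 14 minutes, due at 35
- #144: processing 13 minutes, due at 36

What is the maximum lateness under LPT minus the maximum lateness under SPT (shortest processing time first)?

LPT (decreasing processing time): #130 #137 #144 #116 #109 #102 #123.
#130: 0→18, due 38, lateness -20
#137: 18→32, due 35, lateness -3
#144: 32→45, due 36, lateness 9
#116: 45→57, due 28, lateness 29
#109: 57→65, due 40, lateness 25
#102: 65→69, due 17, lateness 52
#123: 69→72, due 29, lateness 43
Maximum = 52.
SPT (increasing processing time): #123 #102 #109 #116 #144 #137 #130.
#123: 0→3, due 29, lateness -26
#102: 3→7, due 17, lateness -10
#109: 7→15, due 40, lateness -25
#116: 15→27, due 28, lateness -1
#144: 27→40, due 36, lateness 4
#137: 40→54, due 35, lateness 19
#130: 54→72, due 38, lateness 34
Maximum = 34.
Difference = 52 − 34 = 18.

18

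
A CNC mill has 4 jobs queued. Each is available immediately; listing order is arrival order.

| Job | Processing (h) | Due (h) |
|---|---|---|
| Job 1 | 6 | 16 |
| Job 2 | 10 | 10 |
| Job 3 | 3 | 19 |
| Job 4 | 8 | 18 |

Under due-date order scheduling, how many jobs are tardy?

EDD (increasing due date): Job 2 Job 1 Job 4 Job 3.
Job 2: 0→10, due 10, tardiness 0
Job 1: 10→16, due 16, tardiness 0
Job 4: 16→24, due 18, tardiness 6
Job 3: 24→27, due 19, tardiness 8
Late jobs: 2.

2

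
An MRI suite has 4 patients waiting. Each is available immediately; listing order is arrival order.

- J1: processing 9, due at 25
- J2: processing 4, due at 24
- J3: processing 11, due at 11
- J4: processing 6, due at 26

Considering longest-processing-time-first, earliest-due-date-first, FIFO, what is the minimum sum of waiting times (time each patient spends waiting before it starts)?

46

LPT (decreasing processing time): J3 J1 J4 J2.
J3: waits 0, runs 0→11
J1: waits 11, runs 11→20
J4: waits 20, runs 20→26
J2: waits 26, runs 26→30
Sum = 0+11+20+26 = 57.
EDD (increasing due date): J3 J2 J1 J4.
J3: waits 0, runs 0→11
J2: waits 11, runs 11→15
J1: waits 15, runs 15→24
J4: waits 24, runs 24→30
Sum = 0+11+15+24 = 50.
FIFO (arrival order): J1 J2 J3 J4.
J1: waits 0, runs 0→9
J2: waits 9, runs 9→13
J3: waits 13, runs 13→24
J4: waits 24, runs 24→30
Sum = 0+9+13+24 = 46.
LPT 57, EDD 50, FIFO 46 → minimum 46.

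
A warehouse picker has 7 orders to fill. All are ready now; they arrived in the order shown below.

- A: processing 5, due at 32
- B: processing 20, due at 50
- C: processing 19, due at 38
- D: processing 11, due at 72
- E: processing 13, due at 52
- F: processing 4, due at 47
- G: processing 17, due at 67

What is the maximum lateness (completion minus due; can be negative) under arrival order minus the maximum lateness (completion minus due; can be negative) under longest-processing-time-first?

FIFO (arrival order): A B C D E F G.
A: 0→5, due 32, lateness -27
B: 5→25, due 50, lateness -25
C: 25→44, due 38, lateness 6
D: 44→55, due 72, lateness -17
E: 55→68, due 52, lateness 16
F: 68→72, due 47, lateness 25
G: 72→89, due 67, lateness 22
Maximum = 25.
LPT (decreasing processing time): B C G E D A F.
B: 0→20, due 50, lateness -30
C: 20→39, due 38, lateness 1
G: 39→56, due 67, lateness -11
E: 56→69, due 52, lateness 17
D: 69→80, due 72, lateness 8
A: 80→85, due 32, lateness 53
F: 85→89, due 47, lateness 42
Maximum = 53.
Difference = 25 − 53 = -28.

-28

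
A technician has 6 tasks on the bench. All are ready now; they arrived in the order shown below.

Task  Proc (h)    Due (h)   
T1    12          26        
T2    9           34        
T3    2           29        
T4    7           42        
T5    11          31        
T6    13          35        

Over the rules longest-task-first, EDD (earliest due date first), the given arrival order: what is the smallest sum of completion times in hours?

181

LPT (decreasing processing time): T6 T1 T5 T2 T4 T3.
T6: 0→13
T1: 13→25
T5: 25→36
T2: 36→45
T4: 45→52
T3: 52→54
Sum = 13+25+36+45+52+54 = 225.
EDD (increasing due date): T1 T3 T5 T2 T6 T4.
T1: 0→12
T3: 12→14
T5: 14→25
T2: 25→34
T6: 34→47
T4: 47→54
Sum = 12+14+25+34+47+54 = 186.
FIFO (arrival order): T1 T2 T3 T4 T5 T6.
T1: 0→12
T2: 12→21
T3: 21→23
T4: 23→30
T5: 30→41
T6: 41→54
Sum = 12+21+23+30+41+54 = 181.
LPT 225, EDD 186, FIFO 181 → minimum 181.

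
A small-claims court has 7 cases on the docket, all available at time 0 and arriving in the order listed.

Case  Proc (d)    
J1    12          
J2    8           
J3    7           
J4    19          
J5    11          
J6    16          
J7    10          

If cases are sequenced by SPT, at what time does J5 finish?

SPT (increasing processing time): J3 J2 J7 J5 J1 J6 J4.
J3: 0→7
J2: 7→15
J7: 15→25
J5: 25→36

36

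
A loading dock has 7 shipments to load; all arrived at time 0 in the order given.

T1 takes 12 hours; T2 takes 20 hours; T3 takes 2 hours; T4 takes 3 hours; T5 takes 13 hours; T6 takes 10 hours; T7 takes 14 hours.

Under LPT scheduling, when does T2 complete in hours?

20

LPT (decreasing processing time): T2 T7 T5 T1 T6 T4 T3.
T2: 0→20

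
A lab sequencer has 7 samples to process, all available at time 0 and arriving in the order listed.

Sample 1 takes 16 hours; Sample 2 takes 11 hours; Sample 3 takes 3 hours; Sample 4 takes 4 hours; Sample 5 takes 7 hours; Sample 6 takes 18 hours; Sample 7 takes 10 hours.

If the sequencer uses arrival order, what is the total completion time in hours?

276

FIFO (arrival order): Sample 1 Sample 2 Sample 3 Sample 4 Sample 5 Sample 6 Sample 7.
Sample 1: 0→16
Sample 2: 16→27
Sample 3: 27→30
Sample 4: 30→34
Sample 5: 34→41
Sample 6: 41→59
Sample 7: 59→69
Sum = 16+27+30+34+41+59+69 = 276.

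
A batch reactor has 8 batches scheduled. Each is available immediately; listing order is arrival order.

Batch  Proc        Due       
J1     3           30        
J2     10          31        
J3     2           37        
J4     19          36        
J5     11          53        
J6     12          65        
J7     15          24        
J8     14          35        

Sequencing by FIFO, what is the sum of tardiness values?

FIFO (arrival order): J1 J2 J3 J4 J5 J6 J7 J8.
J1: 0→3, due 30, tardiness 0
J2: 3→13, due 31, tardiness 0
J3: 13→15, due 37, tardiness 0
J4: 15→34, due 36, tardiness 0
J5: 34→45, due 53, tardiness 0
J6: 45→57, due 65, tardiness 0
J7: 57→72, due 24, tardiness 48
J8: 72→86, due 35, tardiness 51
Sum = 0+0+0+0+0+0+48+51 = 99.

99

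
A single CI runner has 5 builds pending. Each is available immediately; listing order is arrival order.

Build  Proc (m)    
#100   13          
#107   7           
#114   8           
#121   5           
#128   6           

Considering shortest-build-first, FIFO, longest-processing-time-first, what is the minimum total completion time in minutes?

99

SPT (increasing processing time): #121 #128 #107 #114 #100.
#121: 0→5
#128: 5→11
#107: 11→18
#114: 18→26
#100: 26→39
Sum = 5+11+18+26+39 = 99.
FIFO (arrival order): #100 #107 #114 #121 #128.
#100: 0→13
#107: 13→20
#114: 20→28
#121: 28→33
#128: 33→39
Sum = 13+20+28+33+39 = 133.
LPT (decreasing processing time): #100 #114 #107 #128 #121.
#100: 0→13
#114: 13→21
#107: 21→28
#128: 28→34
#121: 34→39
Sum = 13+21+28+34+39 = 135.
SPT 99, FIFO 133, LPT 135 → minimum 99.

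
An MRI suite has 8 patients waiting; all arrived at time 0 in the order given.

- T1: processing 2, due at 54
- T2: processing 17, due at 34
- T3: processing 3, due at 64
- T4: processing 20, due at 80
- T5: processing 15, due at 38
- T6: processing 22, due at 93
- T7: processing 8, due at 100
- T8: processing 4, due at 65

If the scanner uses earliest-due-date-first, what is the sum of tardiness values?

EDD (increasing due date): T2 T5 T1 T3 T8 T4 T6 T7.
T2: 0→17, due 34, tardiness 0
T5: 17→32, due 38, tardiness 0
T1: 32→34, due 54, tardiness 0
T3: 34→37, due 64, tardiness 0
T8: 37→41, due 65, tardiness 0
T4: 41→61, due 80, tardiness 0
T6: 61→83, due 93, tardiness 0
T7: 83→91, due 100, tardiness 0
Sum = 0+0+0+0+0+0+0+0 = 0.

0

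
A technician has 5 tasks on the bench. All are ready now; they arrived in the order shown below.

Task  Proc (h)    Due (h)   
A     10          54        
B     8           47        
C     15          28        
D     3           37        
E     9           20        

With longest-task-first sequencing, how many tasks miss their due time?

LPT (decreasing processing time): C A E B D.
C: 0→15, due 28, tardiness 0
A: 15→25, due 54, tardiness 0
E: 25→34, due 20, tardiness 14
B: 34→42, due 47, tardiness 0
D: 42→45, due 37, tardiness 8
Late tasks: 2.

2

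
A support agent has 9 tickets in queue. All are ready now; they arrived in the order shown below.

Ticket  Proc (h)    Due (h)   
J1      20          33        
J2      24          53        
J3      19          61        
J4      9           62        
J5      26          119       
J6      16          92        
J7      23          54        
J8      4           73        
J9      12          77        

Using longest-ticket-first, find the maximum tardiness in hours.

LPT (decreasing processing time): J5 J2 J7 J1 J3 J6 J9 J4 J8.
J5: 0→26, due 119, tardiness 0
J2: 26→50, due 53, tardiness 0
J7: 50→73, due 54, tardiness 19
J1: 73→93, due 33, tardiness 60
J3: 93→112, due 61, tardiness 51
J6: 112→128, due 92, tardiness 36
J9: 128→140, due 77, tardiness 63
J4: 140→149, due 62, tardiness 87
J8: 149→153, due 73, tardiness 80
Maximum = 87.

87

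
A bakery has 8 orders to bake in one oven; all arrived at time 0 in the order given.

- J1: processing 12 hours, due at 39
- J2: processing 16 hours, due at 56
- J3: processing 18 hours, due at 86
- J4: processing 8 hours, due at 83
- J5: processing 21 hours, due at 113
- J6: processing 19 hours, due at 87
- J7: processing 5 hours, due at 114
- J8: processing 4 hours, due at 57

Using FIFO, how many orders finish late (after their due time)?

2

FIFO (arrival order): J1 J2 J3 J4 J5 J6 J7 J8.
J1: 0→12, due 39, tardiness 0
J2: 12→28, due 56, tardiness 0
J3: 28→46, due 86, tardiness 0
J4: 46→54, due 83, tardiness 0
J5: 54→75, due 113, tardiness 0
J6: 75→94, due 87, tardiness 7
J7: 94→99, due 114, tardiness 0
J8: 99→103, due 57, tardiness 46
Late orders: 2.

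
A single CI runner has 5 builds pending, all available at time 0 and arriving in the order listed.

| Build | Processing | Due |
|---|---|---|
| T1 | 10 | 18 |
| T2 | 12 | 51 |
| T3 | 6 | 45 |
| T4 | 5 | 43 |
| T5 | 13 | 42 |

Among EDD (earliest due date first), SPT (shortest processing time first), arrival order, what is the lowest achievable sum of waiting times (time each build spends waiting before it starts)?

EDD (increasing due date): T1 T5 T4 T3 T2.
T1: waits 0, runs 0→10
T5: waits 10, runs 10→23
T4: waits 23, runs 23→28
T3: waits 28, runs 28→34
T2: waits 34, runs 34→46
Sum = 0+10+23+28+34 = 95.
SPT (increasing processing time): T4 T3 T1 T2 T5.
T4: waits 0, runs 0→5
T3: waits 5, runs 5→11
T1: waits 11, runs 11→21
T2: waits 21, runs 21→33
T5: waits 33, runs 33→46
Sum = 0+5+11+21+33 = 70.
FIFO (arrival order): T1 T2 T3 T4 T5.
T1: waits 0, runs 0→10
T2: waits 10, runs 10→22
T3: waits 22, runs 22→28
T4: waits 28, runs 28→33
T5: waits 33, runs 33→46
Sum = 0+10+22+28+33 = 93.
EDD 95, SPT 70, FIFO 93 → minimum 70.

70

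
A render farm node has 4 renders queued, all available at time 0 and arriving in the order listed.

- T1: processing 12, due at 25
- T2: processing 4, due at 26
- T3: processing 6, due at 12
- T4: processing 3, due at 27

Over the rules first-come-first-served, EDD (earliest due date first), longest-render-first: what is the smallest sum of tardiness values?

0

FIFO (arrival order): T1 T2 T3 T4.
T1: 0→12, due 25, tardiness 0
T2: 12→16, due 26, tardiness 0
T3: 16→22, due 12, tardiness 10
T4: 22→25, due 27, tardiness 0
Sum = 0+0+10+0 = 10.
EDD (increasing due date): T3 T1 T2 T4.
T3: 0→6, due 12, tardiness 0
T1: 6→18, due 25, tardiness 0
T2: 18→22, due 26, tardiness 0
T4: 22→25, due 27, tardiness 0
Sum = 0+0+0+0 = 0.
LPT (decreasing processing time): T1 T3 T2 T4.
T1: 0→12, due 25, tardiness 0
T3: 12→18, due 12, tardiness 6
T2: 18→22, due 26, tardiness 0
T4: 22→25, due 27, tardiness 0
Sum = 0+6+0+0 = 6.
FIFO 10, EDD 0, LPT 6 → minimum 0.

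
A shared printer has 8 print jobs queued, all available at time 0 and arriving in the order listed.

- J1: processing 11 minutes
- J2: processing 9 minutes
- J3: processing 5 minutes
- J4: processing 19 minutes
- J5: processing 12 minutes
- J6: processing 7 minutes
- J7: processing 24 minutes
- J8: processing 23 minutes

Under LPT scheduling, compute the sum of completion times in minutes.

LPT (decreasing processing time): J7 J8 J4 J5 J1 J2 J6 J3.
J7: 0→24
J8: 24→47
J4: 47→66
J5: 66→78
J1: 78→89
J2: 89→98
J6: 98→105
J3: 105→110
Sum = 24+47+66+78+89+98+105+110 = 617.

617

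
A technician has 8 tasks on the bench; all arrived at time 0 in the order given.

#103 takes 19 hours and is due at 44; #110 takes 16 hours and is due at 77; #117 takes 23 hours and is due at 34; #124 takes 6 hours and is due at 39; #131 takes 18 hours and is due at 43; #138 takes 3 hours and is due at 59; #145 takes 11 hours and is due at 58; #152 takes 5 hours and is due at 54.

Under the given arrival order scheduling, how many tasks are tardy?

FIFO (arrival order): #103 #110 #117 #124 #131 #138 #145 #152.
#103: 0→19, due 44, tardiness 0
#110: 19→35, due 77, tardiness 0
#117: 35→58, due 34, tardiness 24
#124: 58→64, due 39, tardiness 25
#131: 64→82, due 43, tardiness 39
#138: 82→85, due 59, tardiness 26
#145: 85→96, due 58, tardiness 38
#152: 96→101, due 54, tardiness 47
Late tasks: 6.

6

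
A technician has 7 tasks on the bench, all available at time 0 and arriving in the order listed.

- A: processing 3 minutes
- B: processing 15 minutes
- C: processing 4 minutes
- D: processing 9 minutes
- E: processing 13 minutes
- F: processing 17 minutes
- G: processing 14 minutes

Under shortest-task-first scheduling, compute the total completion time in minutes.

SPT (increasing processing time): A C D E G B F.
A: 0→3
C: 3→7
D: 7→16
E: 16→29
G: 29→43
B: 43→58
F: 58→75
Sum = 3+7+16+29+43+58+75 = 231.

231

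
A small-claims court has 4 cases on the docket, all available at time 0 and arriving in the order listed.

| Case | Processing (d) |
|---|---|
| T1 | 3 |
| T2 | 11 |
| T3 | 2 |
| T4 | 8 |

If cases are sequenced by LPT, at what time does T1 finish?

22

LPT (decreasing processing time): T2 T4 T1 T3.
T2: 0→11
T4: 11→19
T1: 19→22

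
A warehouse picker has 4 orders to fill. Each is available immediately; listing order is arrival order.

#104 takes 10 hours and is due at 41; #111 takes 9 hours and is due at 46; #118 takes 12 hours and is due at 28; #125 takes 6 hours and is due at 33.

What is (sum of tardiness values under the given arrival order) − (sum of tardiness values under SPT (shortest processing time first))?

-2

FIFO (arrival order): #104 #111 #118 #125.
#104: 0→10, due 41, tardiness 0
#111: 10→19, due 46, tardiness 0
#118: 19→31, due 28, tardiness 3
#125: 31→37, due 33, tardiness 4
Sum = 0+0+3+4 = 7.
SPT (increasing processing time): #125 #111 #104 #118.
#125: 0→6, due 33, tardiness 0
#111: 6→15, due 46, tardiness 0
#104: 15→25, due 41, tardiness 0
#118: 25→37, due 28, tardiness 9
Sum = 0+0+0+9 = 9.
Difference = 7 − 9 = -2.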